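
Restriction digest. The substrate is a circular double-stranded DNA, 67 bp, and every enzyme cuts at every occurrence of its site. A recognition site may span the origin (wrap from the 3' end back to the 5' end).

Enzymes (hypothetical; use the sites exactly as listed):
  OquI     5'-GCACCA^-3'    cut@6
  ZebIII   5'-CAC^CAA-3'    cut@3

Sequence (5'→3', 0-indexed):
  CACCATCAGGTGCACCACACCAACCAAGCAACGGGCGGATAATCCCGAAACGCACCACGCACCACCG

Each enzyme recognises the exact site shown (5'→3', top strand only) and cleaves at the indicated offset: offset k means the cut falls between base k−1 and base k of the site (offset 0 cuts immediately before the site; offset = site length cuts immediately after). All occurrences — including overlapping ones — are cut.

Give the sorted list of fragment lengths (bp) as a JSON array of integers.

Scan for sites:
  OquI (GCACCA, off=6): starts [11, 51, 58, 66] → cuts [5, 17, 57, 64]
  ZebIII (CACCAA, off=3): starts [17] → cuts [20]

Pooled cuts: [5, 17, 20, 57, 64]

Fragment lengths:
  5→17: 12 bp
  17→20: 3 bp
  20→57: 37 bp
  57→64: 7 bp
  64→5 (wrap): 67-64+5 = 8 bp

[3,7,8,12,37]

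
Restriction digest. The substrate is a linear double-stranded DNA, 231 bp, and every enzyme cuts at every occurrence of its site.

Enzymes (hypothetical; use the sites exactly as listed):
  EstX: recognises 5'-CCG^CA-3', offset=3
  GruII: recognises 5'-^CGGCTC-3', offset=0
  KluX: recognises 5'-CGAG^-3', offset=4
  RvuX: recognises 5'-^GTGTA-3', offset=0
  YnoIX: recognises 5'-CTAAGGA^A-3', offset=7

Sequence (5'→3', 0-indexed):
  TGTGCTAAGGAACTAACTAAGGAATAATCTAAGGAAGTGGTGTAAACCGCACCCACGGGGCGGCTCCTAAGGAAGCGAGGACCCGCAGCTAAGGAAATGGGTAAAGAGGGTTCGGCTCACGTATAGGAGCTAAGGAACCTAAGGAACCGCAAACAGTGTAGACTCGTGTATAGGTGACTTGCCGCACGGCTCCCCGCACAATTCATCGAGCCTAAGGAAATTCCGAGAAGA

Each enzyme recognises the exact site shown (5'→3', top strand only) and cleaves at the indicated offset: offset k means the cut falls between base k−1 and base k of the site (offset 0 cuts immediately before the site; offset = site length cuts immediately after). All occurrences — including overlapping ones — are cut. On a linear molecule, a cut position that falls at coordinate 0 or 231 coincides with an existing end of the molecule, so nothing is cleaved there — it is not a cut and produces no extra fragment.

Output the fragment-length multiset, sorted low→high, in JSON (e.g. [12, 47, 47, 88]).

Site scan:
  EstX CCGCA/3: at [46, 82, 146, 181, 193] ⇒ [49, 85, 149, 184, 196]
  GruII CGGCTC/0: at [60, 112, 186] ⇒ [60, 112, 186]
  KluX CGAG/4: at [75, 206, 223] ⇒ [79, 210, 227]
  RvuX GTGTA/0: at [39, 155, 165] ⇒ [39, 155, 165]
  YnoIX CTAAGGAA/7: at [4, 16, 28, 66, 88, 129, 138, 211] ⇒ [11, 23, 35, 73, 95, 136, 145, 218]

All cut coordinates (distinct, sorted): [11, 23, 35, 39, 49, 60, 73, 79, 85, 95, 112, 136, 145, 149, 155, 165, 184, 186, 196, 210, 218, 227]

Fragment lengths:
  [0,11): 11 bp
  [11,23): 12 bp
  [23,35): 12 bp
  [35,39): 4 bp
  [39,49): 10 bp
  [49,60): 11 bp
  [60,73): 13 bp
  [73,79): 6 bp
  [79,85): 6 bp
  [85,95): 10 bp
  [95,112): 17 bp
  [112,136): 24 bp
  [136,145): 9 bp
  [145,149): 4 bp
  [149,155): 6 bp
  [155,165): 10 bp
  [165,184): 19 bp
  [184,186): 2 bp
  [186,196): 10 bp
  [196,210): 14 bp
  [210,218): 8 bp
  [218,227): 9 bp
  [227,231): 4 bp

[2,4,4,4,6,6,6,8,9,9,10,10,10,10,11,11,12,12,13,14,17,19,24]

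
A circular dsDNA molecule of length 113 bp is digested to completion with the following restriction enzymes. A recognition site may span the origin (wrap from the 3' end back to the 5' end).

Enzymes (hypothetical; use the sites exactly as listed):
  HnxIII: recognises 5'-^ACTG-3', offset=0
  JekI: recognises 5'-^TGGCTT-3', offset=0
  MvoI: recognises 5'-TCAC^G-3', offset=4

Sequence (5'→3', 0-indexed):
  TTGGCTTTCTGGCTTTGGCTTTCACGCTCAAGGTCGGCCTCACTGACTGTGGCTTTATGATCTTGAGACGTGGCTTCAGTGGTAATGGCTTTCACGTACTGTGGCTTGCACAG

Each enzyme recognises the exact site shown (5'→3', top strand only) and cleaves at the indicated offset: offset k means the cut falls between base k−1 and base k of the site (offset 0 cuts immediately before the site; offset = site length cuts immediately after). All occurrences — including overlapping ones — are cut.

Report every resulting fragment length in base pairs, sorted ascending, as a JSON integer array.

[2,4,4,4,6,8,10,10,13,15,16,21]

Scan for sites:
  HnxIII (ACTG, off=0): starts [41, 45, 97] → cuts [41, 45, 97]
  JekI (TGGCTT, off=0): starts [1, 9, 15, 49, 70, 85, 101] → cuts [1, 9, 15, 49, 70, 85, 101]
  MvoI (TCACG, off=4): starts [21, 91] → cuts [25, 95]

Pooled cuts: [1, 9, 15, 25, 41, 45, 49, 70, 85, 95, 97, 101]

Fragments:
  1→9: 8 bp
  9→15: 6 bp
  15→25: 10 bp
  25→41: 16 bp
  41→45: 4 bp
  45→49: 4 bp
  49→70: 21 bp
  70→85: 15 bp
  85→95: 10 bp
  95→97: 2 bp
  97→101: 4 bp
  101→1 (wrap): 113-101+1 = 13 bp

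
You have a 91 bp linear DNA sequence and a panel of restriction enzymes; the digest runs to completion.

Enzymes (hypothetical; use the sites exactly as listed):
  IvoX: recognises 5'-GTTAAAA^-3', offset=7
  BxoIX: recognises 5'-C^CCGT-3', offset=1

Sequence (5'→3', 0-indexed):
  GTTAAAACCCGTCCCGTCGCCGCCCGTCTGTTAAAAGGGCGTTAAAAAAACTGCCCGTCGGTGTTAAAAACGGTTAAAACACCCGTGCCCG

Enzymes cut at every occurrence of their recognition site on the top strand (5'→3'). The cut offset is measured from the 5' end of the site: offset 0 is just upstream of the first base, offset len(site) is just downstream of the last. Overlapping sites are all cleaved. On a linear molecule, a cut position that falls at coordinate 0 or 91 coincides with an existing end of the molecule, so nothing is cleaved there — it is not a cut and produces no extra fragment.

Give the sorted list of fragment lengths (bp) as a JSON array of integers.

Site scan:
  IvoX (GTTAAAA, off=7): starts [0, 29, 40, 62, 72] → cuts [7, 36, 47, 69, 79]
  BxoIX (CCCGT, off=1): starts [7, 12, 22, 53, 81] → cuts [8, 13, 23, 54, 82]

Pooled cuts: [7, 8, 13, 23, 36, 47, 54, 69, 79, 82]

Fragment lengths:
  [0,7): 7 bp
  [7,8): 1 bp
  [8,13): 5 bp
  [13,23): 10 bp
  [23,36): 13 bp
  [36,47): 11 bp
  [47,54): 7 bp
  [54,69): 15 bp
  [69,79): 10 bp
  [79,82): 3 bp
  [82,91): 9 bp

[1,3,5,7,7,9,10,10,11,13,15]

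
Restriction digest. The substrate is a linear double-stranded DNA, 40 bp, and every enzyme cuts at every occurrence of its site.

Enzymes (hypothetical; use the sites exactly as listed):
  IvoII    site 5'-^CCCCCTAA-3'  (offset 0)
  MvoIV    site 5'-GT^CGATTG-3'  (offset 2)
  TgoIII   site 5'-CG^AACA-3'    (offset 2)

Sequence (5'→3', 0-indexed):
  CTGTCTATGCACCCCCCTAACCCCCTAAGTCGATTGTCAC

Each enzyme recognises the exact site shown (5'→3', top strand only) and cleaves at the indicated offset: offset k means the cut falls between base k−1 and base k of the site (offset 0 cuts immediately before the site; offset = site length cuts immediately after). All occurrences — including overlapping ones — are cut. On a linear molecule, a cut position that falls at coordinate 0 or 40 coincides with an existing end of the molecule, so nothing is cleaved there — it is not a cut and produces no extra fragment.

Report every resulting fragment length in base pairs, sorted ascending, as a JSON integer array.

Site scan:
  IvoII CCCCCTAA/0: at [12, 20] ⇒ [12, 20]
  MvoIV GTCGATTG/2: at [28] ⇒ [30]
  TgoIII (CGAACA, off=2): no sites

Pooled cuts: [12, 20, 30]

Fragment lengths:
  [0,12): 12 bp
  [12,20): 8 bp
  [20,30): 10 bp
  [30,40): 10 bp

[8,10,10,12]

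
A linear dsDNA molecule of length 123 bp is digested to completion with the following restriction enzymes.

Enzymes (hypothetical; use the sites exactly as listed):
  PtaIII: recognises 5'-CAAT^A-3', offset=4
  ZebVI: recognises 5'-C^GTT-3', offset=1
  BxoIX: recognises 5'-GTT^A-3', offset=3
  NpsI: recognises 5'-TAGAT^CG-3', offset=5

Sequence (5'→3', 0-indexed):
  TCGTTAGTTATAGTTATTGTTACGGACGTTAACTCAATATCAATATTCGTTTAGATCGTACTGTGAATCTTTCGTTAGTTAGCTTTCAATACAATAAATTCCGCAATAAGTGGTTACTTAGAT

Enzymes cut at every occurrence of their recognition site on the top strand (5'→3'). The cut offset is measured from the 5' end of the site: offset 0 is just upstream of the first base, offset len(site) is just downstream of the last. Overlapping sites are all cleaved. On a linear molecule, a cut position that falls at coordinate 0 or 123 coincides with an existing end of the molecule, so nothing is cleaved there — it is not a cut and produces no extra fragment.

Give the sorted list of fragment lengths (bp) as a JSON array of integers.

[2,3,3,3,4,4,4,5,6,6,6,6,8,8,8,8,10,12,17]

Scan for sites:
  PtaIII (CAATA, off=4): starts [34, 40, 86, 91, 103] → cuts [38, 44, 90, 95, 107]
  ZebVI (CGTT, off=1): starts [1, 26, 47, 72] → cuts [2, 27, 48, 73]
  BxoIX (GTTA, off=3): starts [2, 6, 12, 18, 27, 73, 77, 112] → cuts [5, 9, 15, 21, 30, 76, 80, 115]
  NpsI (TAGATCG, off=5): starts [51] → cuts [56]

Pooled cuts: [2, 5, 9, 15, 21, 27, 30, 38, 44, 48, 56, 73, 76, 80, 90, 95, 107, 115]

Fragment lengths:
  [0,2): 2 bp
  [2,5): 3 bp
  [5,9): 4 bp
  [9,15): 6 bp
  [15,21): 6 bp
  [21,27): 6 bp
  [27,30): 3 bp
  [30,38): 8 bp
  [38,44): 6 bp
  [44,48): 4 bp
  [48,56): 8 bp
  [56,73): 17 bp
  [73,76): 3 bp
  [76,80): 4 bp
  [80,90): 10 bp
  [90,95): 5 bp
  [95,107): 12 bp
  [107,115): 8 bp
  [115,123): 8 bp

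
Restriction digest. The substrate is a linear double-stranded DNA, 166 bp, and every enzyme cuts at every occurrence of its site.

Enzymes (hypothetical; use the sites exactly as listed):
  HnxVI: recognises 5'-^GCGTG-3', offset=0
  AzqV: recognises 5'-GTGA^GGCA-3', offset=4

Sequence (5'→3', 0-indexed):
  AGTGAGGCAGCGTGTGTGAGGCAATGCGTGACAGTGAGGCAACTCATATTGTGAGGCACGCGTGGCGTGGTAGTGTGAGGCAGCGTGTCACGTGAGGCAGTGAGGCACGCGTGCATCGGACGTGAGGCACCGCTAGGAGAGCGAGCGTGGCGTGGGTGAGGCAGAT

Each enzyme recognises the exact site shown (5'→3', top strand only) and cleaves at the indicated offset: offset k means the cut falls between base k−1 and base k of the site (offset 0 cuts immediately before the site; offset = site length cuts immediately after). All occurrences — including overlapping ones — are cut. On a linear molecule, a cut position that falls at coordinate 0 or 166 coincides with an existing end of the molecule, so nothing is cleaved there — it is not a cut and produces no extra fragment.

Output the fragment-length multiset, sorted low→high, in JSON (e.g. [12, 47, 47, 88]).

[4,4,5,5,5,5,5,6,7,8,10,10,12,13,14,17,17,19]

Site scan:
  HnxVI (GCGTG, off=0): starts [9, 25, 59, 64, 82, 108, 144, 149] → cuts [9, 25, 59, 64, 82, 108, 144, 149]
  AzqV (GTGAGGCA, off=4): starts [1, 15, 33, 50, 74, 91, 99, 121, 155] → cuts [5, 19, 37, 54, 78, 95, 103, 125, 159]

Pooled cuts: [5, 9, 19, 25, 37, 54, 59, 64, 78, 82, 95, 103, 108, 125, 144, 149, 159]

Fragment lengths:
  [0,5): 5 bp
  [5,9): 4 bp
  [9,19): 10 bp
  [19,25): 6 bp
  [25,37): 12 bp
  [37,54): 17 bp
  [54,59): 5 bp
  [59,64): 5 bp
  [64,78): 14 bp
  [78,82): 4 bp
  [82,95): 13 bp
  [95,103): 8 bp
  [103,108): 5 bp
  [108,125): 17 bp
  [125,144): 19 bp
  [144,149): 5 bp
  [149,159): 10 bp
  [159,166): 7 bp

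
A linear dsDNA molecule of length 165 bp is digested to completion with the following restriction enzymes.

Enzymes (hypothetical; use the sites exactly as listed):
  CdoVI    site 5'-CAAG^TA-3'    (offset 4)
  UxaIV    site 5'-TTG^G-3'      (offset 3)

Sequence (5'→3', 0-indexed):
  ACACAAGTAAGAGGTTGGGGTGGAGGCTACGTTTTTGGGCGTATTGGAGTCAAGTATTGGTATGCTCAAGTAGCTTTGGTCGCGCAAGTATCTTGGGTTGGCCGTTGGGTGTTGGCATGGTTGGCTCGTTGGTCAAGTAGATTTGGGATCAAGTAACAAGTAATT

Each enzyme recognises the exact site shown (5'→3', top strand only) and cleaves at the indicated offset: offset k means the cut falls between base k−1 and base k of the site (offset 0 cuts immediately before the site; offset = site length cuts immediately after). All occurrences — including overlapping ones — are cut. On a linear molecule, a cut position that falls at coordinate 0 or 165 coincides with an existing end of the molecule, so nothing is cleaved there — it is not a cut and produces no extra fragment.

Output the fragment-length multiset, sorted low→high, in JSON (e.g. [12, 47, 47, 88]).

[5,5,5,6,7,7,7,7,7,8,8,8,8,8,9,9,10,10,11,20]

Per-enzyme occurrences:
  CdoVI CAAGTA/4: at [3, 50, 66, 84, 133, 149, 156] ⇒ [7, 54, 70, 88, 137, 153, 160]
  UxaIV TTGG/3: at [14, 34, 43, 56, 75, 92, 97, 104, 111, 120, 128, 142] ⇒ [17, 37, 46, 59, 78, 95, 100, 107, 114, 123, 131, 145]

All cut coordinates (distinct, sorted): [7, 17, 37, 46, 54, 59, 70, 78, 88, 95, 100, 107, 114, 123, 131, 137, 145, 153, 160]

Fragment lengths:
  [0,7): 7 bp
  [7,17): 10 bp
  [17,37): 20 bp
  [37,46): 9 bp
  [46,54): 8 bp
  [54,59): 5 bp
  [59,70): 11 bp
  [70,78): 8 bp
  [78,88): 10 bp
  [88,95): 7 bp
  [95,100): 5 bp
  [100,107): 7 bp
  [107,114): 7 bp
  [114,123): 9 bp
  [123,131): 8 bp
  [131,137): 6 bp
  [137,145): 8 bp
  [145,153): 8 bp
  [153,160): 7 bp
  [160,165): 5 bp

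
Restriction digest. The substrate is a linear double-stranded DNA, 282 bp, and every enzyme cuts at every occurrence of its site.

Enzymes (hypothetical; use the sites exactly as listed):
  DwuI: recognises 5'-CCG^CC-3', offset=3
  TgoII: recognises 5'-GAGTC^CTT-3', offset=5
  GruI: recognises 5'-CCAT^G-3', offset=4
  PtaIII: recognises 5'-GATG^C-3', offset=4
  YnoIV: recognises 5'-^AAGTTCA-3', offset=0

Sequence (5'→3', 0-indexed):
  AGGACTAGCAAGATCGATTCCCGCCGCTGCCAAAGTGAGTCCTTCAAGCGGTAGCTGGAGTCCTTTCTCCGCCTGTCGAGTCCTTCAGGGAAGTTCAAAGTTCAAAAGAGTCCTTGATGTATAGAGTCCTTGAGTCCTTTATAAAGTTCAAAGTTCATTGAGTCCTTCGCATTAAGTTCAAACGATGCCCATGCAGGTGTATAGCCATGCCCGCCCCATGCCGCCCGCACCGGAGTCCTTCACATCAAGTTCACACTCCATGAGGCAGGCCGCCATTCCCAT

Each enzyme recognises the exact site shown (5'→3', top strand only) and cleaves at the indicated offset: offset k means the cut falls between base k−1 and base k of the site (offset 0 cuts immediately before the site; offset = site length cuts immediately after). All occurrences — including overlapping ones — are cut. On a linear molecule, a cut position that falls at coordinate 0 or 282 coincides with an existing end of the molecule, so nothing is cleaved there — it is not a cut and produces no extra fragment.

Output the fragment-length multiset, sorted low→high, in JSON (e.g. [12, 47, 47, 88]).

Scan for sites:
  DwuI CCGCC/3: at [20, 68, 210, 220, 269] ⇒ [23, 71, 213, 223, 272]
  TgoII GAGTCCTT/5: at [36, 57, 77, 107, 123, 131, 159, 232] ⇒ [41, 62, 82, 112, 128, 136, 164, 237]
  GruI CCATG/4: at [188, 204, 215, 257] ⇒ [192, 208, 219, 261]
  PtaIII GATGC/4: at [183] ⇒ [187]
  YnoIV AAGTTCA/0: at [90, 97, 143, 150, 173, 246] ⇒ [90, 97, 143, 150, 173, 246]

Pooled cuts: [23, 41, 62, 71, 82, 90, 97, 112, 128, 136, 143, 150, 164, 173, 187, 192, 208, 213, 219, 223, 237, 246, 261, 272]

Fragment lengths:
  [0,23): 23 bp
  [23,41): 18 bp
  [41,62): 21 bp
  [62,71): 9 bp
  [71,82): 11 bp
  [82,90): 8 bp
  [90,97): 7 bp
  [97,112): 15 bp
  [112,128): 16 bp
  [128,136): 8 bp
  [136,143): 7 bp
  [143,150): 7 bp
  [150,164): 14 bp
  [164,173): 9 bp
  [173,187): 14 bp
  [187,192): 5 bp
  [192,208): 16 bp
  [208,213): 5 bp
  [213,219): 6 bp
  [219,223): 4 bp
  [223,237): 14 bp
  [237,246): 9 bp
  [246,261): 15 bp
  [261,272): 11 bp
  [272,282): 10 bp

[4,5,5,6,7,7,7,8,8,9,9,9,10,11,11,14,14,14,15,15,16,16,18,21,23]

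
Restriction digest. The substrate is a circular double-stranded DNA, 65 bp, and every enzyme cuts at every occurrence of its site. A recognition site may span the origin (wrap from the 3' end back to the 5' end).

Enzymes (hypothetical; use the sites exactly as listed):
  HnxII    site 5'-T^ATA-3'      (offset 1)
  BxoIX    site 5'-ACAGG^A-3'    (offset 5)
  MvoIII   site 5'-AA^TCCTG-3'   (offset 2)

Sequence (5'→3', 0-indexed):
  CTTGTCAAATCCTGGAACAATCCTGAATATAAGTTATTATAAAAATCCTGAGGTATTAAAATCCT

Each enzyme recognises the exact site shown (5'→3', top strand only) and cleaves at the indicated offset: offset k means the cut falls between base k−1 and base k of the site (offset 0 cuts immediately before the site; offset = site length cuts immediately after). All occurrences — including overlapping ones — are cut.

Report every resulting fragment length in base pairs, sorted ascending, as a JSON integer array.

Per-enzyme occurrences:
  HnxII TATA/1: at [27, 37] ⇒ [28, 38]
  BxoIX (ACAGGA, off=5): no sites
  MvoIII AATCCTG/2: at [7, 18, 43] ⇒ [9, 20, 45]

Pooled cuts: [9, 20, 28, 38, 45]

Fragments:
  9→20: 11 bp
  20→28: 8 bp
  28→38: 10 bp
  38→45: 7 bp
  45→9 (wrap): 65-45+9 = 29 bp

[7,8,10,11,29]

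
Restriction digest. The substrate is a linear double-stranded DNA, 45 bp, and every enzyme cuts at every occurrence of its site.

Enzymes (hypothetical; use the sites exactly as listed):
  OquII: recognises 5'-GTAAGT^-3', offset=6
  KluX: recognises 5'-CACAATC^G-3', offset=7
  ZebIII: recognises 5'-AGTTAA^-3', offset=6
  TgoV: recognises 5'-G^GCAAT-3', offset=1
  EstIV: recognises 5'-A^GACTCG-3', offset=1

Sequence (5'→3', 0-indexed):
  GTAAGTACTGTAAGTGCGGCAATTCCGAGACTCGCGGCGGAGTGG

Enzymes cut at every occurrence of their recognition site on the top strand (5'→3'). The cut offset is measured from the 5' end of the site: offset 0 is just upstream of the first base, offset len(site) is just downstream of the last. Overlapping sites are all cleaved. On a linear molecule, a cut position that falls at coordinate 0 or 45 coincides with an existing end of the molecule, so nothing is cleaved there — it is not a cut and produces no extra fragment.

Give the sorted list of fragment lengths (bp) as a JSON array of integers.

[3,6,9,10,17]

Per-enzyme occurrences:
  OquII (GTAAGT, off=6): starts [0, 9] → cuts [6, 15]
  KluX (CACAATCG, off=7): no sites
  ZebIII (AGTTAA, off=6): no sites
  TgoV (GGCAAT, off=1): starts [17] → cuts [18]
  EstIV (AGACTCG, off=1): starts [27] → cuts [28]

Pooled cuts: [6, 15, 18, 28]

Fragments:
  [0,6): 6 bp
  [6,15): 9 bp
  [15,18): 3 bp
  [18,28): 10 bp
  [28,45): 17 bp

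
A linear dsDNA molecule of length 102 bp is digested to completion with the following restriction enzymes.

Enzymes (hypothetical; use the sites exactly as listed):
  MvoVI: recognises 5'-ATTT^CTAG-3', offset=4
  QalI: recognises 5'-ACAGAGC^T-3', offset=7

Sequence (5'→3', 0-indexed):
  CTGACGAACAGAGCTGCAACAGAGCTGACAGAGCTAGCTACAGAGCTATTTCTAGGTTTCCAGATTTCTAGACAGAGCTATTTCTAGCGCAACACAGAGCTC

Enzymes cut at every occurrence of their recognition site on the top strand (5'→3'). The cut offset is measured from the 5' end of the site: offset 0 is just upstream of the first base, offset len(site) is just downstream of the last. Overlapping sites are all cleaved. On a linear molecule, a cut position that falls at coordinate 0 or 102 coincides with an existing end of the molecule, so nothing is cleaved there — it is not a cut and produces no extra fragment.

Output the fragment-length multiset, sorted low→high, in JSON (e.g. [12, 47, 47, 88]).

[2,5,5,9,11,11,12,14,16,17]

Scan for sites:
  MvoVI ATTTCTAG/4: at [47, 63, 79] ⇒ [51, 67, 83]
  QalI ACAGAGCT/7: at [7, 18, 27, 39, 71, 93] ⇒ [14, 25, 34, 46, 78, 100]

Pooled cuts: [14, 25, 34, 46, 51, 67, 78, 83, 100]

Fragment lengths:
  [0,14): 14 bp
  [14,25): 11 bp
  [25,34): 9 bp
  [34,46): 12 bp
  [46,51): 5 bp
  [51,67): 16 bp
  [67,78): 11 bp
  [78,83): 5 bp
  [83,100): 17 bp
  [100,102): 2 bp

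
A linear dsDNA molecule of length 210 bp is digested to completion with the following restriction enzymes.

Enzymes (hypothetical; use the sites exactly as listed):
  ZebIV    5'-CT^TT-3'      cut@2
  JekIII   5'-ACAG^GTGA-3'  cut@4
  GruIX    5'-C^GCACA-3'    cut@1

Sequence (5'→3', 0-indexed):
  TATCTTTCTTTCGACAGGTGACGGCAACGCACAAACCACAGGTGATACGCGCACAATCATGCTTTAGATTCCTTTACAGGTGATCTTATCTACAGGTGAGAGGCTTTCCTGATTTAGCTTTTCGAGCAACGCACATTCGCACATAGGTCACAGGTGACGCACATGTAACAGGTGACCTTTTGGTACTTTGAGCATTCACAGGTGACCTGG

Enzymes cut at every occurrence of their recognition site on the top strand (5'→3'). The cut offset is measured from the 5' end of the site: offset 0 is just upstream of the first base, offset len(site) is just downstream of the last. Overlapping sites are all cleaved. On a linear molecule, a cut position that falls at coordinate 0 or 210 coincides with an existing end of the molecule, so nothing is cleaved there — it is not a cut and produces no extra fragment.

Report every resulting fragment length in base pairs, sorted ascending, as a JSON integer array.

[4,5,5,6,7,8,8,9,9,9,10,10,11,11,13,13,13,14,14,15,16]

Scan for sites:
  ZebIV (CTTT, off=2): starts [3, 7, 61, 71, 103, 117, 176, 185] → cuts [5, 9, 63, 73, 105, 119, 178, 187]
  JekIII (ACAGGTGA, off=4): starts [13, 37, 75, 91, 149, 167, 197] → cuts [17, 41, 79, 95, 153, 171, 201]
  GruIX (CGCACA, off=1): starts [27, 49, 129, 137, 157] → cuts [28, 50, 130, 138, 158]

All cut coordinates (distinct, sorted): [5, 9, 17, 28, 41, 50, 63, 73, 79, 95, 105, 119, 130, 138, 153, 158, 171, 178, 187, 201]

Fragment lengths:
  [0,5): 5 bp
  [5,9): 4 bp
  [9,17): 8 bp
  [17,28): 11 bp
  [28,41): 13 bp
  [41,50): 9 bp
  [50,63): 13 bp
  [63,73): 10 bp
  [73,79): 6 bp
  [79,95): 16 bp
  [95,105): 10 bp
  [105,119): 14 bp
  [119,130): 11 bp
  [130,138): 8 bp
  [138,153): 15 bp
  [153,158): 5 bp
  [158,171): 13 bp
  [171,178): 7 bp
  [178,187): 9 bp
  [187,201): 14 bp
  [201,210): 9 bp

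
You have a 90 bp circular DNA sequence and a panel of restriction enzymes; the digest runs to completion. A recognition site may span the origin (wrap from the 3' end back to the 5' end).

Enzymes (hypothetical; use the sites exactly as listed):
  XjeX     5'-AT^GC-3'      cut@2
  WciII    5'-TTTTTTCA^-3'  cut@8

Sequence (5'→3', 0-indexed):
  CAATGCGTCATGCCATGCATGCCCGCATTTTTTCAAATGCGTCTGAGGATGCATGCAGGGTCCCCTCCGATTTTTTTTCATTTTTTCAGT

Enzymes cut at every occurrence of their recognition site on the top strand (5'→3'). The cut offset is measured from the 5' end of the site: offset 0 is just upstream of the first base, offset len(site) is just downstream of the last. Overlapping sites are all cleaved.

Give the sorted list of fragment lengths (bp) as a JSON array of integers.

[3,4,4,5,6,7,8,12,15,26]

Site scan:
  XjeX ATGC/2: at [2, 9, 14, 18, 36, 48, 52] ⇒ [4, 11, 16, 20, 38, 50, 54]
  WciII TTTTTTCA/8: at [27, 72, 80] ⇒ [35, 80, 88]

Pooled cuts: [4, 11, 16, 20, 35, 38, 50, 54, 80, 88]

Fragments:
  4→11: 7 bp
  11→16: 5 bp
  16→20: 4 bp
  20→35: 15 bp
  35→38: 3 bp
  38→50: 12 bp
  50→54: 4 bp
  54→80: 26 bp
  80→88: 8 bp
  88→4 (wrap): 90-88+4 = 6 bp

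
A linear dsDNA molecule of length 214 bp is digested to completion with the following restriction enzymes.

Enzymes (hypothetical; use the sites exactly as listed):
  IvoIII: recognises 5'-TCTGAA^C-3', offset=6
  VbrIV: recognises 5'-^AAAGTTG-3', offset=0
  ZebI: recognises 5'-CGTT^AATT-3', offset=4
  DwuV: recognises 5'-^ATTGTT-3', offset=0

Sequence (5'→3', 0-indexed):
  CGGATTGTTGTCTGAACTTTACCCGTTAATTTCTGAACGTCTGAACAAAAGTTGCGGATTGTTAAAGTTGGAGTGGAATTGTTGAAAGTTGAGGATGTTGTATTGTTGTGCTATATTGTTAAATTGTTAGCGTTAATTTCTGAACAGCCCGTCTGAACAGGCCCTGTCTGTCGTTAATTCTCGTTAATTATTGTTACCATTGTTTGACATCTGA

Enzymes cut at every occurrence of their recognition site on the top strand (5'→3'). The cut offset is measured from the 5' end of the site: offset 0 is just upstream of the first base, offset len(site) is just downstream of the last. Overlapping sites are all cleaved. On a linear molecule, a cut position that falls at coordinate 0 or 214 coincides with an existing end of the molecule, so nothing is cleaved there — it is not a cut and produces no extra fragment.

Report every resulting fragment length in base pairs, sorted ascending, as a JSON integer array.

Scan for sites:
  IvoIII TCTGAAC/6: at [10, 31, 39, 138, 151] ⇒ [16, 37, 45, 144, 157]
  VbrIV AAAGTTG/0: at [47, 63, 84] ⇒ [47, 63, 84]
  ZebI CGTTAATT/4: at [23, 130, 171, 181] ⇒ [27, 134, 175, 185]
  DwuV ATTGTT/0: at [3, 57, 77, 101, 114, 122, 189, 198] ⇒ [3, 57, 77, 101, 114, 122, 189, 198]

All cut coordinates (distinct, sorted): [3, 16, 27, 37, 45, 47, 57, 63, 77, 84, 101, 114, 122, 134, 144, 157, 175, 185, 189, 198]

Fragments:
  [0,3): 3 bp
  [3,16): 13 bp
  [16,27): 11 bp
  [27,37): 10 bp
  [37,45): 8 bp
  [45,47): 2 bp
  [47,57): 10 bp
  [57,63): 6 bp
  [63,77): 14 bp
  [77,84): 7 bp
  [84,101): 17 bp
  [101,114): 13 bp
  [114,122): 8 bp
  [122,134): 12 bp
  [134,144): 10 bp
  [144,157): 13 bp
  [157,175): 18 bp
  [175,185): 10 bp
  [185,189): 4 bp
  [189,198): 9 bp
  [198,214): 16 bp

[2,3,4,6,7,8,8,9,10,10,10,10,11,12,13,13,13,14,16,17,18]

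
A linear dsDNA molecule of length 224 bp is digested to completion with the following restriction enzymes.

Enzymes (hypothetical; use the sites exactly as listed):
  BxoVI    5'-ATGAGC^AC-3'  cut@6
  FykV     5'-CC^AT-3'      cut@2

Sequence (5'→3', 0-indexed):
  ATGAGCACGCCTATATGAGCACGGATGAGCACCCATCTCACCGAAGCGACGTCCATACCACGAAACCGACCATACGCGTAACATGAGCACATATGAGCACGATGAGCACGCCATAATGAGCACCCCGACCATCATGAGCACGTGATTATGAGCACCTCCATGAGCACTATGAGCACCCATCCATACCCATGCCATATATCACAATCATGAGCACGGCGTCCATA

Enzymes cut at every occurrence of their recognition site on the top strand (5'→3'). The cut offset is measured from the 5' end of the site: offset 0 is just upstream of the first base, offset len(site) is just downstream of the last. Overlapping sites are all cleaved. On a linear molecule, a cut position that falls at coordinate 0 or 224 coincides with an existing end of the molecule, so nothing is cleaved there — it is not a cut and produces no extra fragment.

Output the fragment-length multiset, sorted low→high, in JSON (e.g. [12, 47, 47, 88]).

Site scan:
  BxoVI (ATGAGCAC, off=6): starts [0, 14, 24, 82, 92, 101, 115, 133, 147, 159, 168, 206] → cuts [6, 20, 30, 88, 98, 107, 121, 139, 153, 165, 174, 212]
  FykV (CCAT, off=2): starts [32, 52, 69, 110, 128, 157, 176, 180, 186, 191, 219] → cuts [34, 54, 71, 112, 130, 159, 178, 182, 188, 193, 221]

Pooled cuts: [6, 20, 30, 34, 54, 71, 88, 98, 107, 112, 121, 130, 139, 153, 159, 165, 174, 178, 182, 188, 193, 212, 221]

Fragments:
  [0,6): 6 bp
  [6,20): 14 bp
  [20,30): 10 bp
  [30,34): 4 bp
  [34,54): 20 bp
  [54,71): 17 bp
  [71,88): 17 bp
  [88,98): 10 bp
  [98,107): 9 bp
  [107,112): 5 bp
  [112,121): 9 bp
  [121,130): 9 bp
  [130,139): 9 bp
  [139,153): 14 bp
  [153,159): 6 bp
  [159,165): 6 bp
  [165,174): 9 bp
  [174,178): 4 bp
  [178,182): 4 bp
  [182,188): 6 bp
  [188,193): 5 bp
  [193,212): 19 bp
  [212,221): 9 bp
  [221,224): 3 bp

[3,4,4,4,5,5,6,6,6,6,9,9,9,9,9,9,10,10,14,14,17,17,19,20]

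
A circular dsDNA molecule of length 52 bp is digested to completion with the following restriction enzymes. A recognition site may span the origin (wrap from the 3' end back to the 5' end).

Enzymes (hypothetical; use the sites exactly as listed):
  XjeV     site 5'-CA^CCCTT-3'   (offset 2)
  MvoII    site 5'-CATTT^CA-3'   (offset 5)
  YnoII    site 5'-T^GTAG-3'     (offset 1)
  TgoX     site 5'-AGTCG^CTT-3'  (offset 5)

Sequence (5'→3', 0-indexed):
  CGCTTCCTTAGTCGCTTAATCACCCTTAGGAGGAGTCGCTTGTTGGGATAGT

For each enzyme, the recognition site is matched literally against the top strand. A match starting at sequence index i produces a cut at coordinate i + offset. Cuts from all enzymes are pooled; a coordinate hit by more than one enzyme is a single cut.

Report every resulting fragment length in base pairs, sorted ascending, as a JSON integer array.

Per-enzyme occurrences:
  XjeV (CACCCTT, off=2): starts [20] → cuts [22]
  MvoII (CATTTCA, off=5): no sites
  YnoII (TGTAG, off=1): no sites
  TgoX (AGTCGCTT, off=5): starts [9, 33, 49] → cuts [2, 14, 38]

All cut coordinates (distinct, sorted): [2, 14, 22, 38]

Fragments:
  2→14: 12 bp
  14→22: 8 bp
  22→38: 16 bp
  38→2 (wrap): 52-38+2 = 16 bp

[8,12,16,16]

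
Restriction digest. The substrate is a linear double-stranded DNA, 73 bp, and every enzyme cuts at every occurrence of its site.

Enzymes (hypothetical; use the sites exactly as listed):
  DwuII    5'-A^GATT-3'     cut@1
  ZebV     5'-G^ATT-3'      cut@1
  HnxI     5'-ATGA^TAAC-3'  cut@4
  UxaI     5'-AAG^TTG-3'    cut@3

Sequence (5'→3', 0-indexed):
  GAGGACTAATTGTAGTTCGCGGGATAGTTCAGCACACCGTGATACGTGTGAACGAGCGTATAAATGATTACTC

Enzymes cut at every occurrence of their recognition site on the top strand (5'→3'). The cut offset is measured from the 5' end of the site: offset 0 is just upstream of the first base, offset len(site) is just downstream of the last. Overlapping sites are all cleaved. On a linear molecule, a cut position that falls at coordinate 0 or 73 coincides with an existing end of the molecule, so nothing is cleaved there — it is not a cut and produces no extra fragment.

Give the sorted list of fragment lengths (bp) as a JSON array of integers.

[7,66]

Scan for sites:
  DwuII (AGATT, off=1): no sites
  ZebV GATT/1: at [65] ⇒ [66]
  HnxI (ATGATAAC, off=4): no sites
  UxaI (AAGTTG, off=3): no sites

Pooled cuts: [66]

Fragment lengths:
  [0,66): 66 bp
  [66,73): 7 bp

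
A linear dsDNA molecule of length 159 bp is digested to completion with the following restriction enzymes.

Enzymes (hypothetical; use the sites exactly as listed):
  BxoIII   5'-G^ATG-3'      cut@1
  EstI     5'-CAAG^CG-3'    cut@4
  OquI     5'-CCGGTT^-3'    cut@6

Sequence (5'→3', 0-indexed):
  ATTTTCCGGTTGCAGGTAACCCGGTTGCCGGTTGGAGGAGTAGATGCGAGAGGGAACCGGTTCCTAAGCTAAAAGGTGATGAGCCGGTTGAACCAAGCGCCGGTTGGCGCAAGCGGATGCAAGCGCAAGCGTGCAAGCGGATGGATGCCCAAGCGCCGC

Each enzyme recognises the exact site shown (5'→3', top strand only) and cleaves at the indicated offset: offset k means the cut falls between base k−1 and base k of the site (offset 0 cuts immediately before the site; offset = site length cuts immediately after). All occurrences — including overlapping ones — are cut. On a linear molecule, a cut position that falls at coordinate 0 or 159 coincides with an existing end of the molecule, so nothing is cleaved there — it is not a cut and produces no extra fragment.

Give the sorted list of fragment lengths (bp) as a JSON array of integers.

[3,3,4,6,6,7,7,8,8,8,8,9,10,11,11,15,16,19]

Per-enzyme occurrences:
  BxoIII (GATG, off=1): starts [42, 77, 115, 139, 143] → cuts [43, 78, 116, 140, 144]
  EstI (CAAGCG, off=4): starts [93, 109, 119, 125, 133, 149] → cuts [97, 113, 123, 129, 137, 153]
  OquI (CCGGTT, off=6): starts [5, 20, 27, 56, 83, 99] → cuts [11, 26, 33, 62, 89, 105]

All cut coordinates (distinct, sorted): [11, 26, 33, 43, 62, 78, 89, 97, 105, 113, 116, 123, 129, 137, 140, 144, 153]

Fragments:
  [0,11): 11 bp
  [11,26): 15 bp
  [26,33): 7 bp
  [33,43): 10 bp
  [43,62): 19 bp
  [62,78): 16 bp
  [78,89): 11 bp
  [89,97): 8 bp
  [97,105): 8 bp
  [105,113): 8 bp
  [113,116): 3 bp
  [116,123): 7 bp
  [123,129): 6 bp
  [129,137): 8 bp
  [137,140): 3 bp
  [140,144): 4 bp
  [144,153): 9 bp
  [153,159): 6 bp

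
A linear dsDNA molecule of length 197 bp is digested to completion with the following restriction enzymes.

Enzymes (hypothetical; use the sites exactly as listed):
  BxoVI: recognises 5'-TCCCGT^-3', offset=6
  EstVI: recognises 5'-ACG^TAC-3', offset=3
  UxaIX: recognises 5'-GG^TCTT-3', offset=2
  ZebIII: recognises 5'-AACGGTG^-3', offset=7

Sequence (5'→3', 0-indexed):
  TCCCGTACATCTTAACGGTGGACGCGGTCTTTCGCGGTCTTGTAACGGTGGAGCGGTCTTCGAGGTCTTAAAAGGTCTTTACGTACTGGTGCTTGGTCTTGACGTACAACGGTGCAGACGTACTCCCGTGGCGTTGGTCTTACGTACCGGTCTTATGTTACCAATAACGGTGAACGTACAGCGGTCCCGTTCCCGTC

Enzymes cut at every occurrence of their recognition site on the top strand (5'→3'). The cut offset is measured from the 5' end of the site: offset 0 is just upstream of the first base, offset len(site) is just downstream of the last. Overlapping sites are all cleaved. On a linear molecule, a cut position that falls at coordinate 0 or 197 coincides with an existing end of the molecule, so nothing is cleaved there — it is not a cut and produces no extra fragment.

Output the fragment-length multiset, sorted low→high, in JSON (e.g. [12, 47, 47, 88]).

[1,4,6,6,6,6,6,7,7,8,8,8,9,9,10,10,10,13,13,14,14,22]

Per-enzyme occurrences:
  BxoVI (TCCCGT, off=6): starts [0, 123, 184, 190] → cuts [6, 129, 190, 196]
  EstVI (ACGTAC, off=3): starts [80, 101, 117, 141, 173] → cuts [83, 104, 120, 144, 176]
  UxaIX (GGTCTT, off=2): starts [25, 35, 54, 63, 73, 94, 135, 148] → cuts [27, 37, 56, 65, 75, 96, 137, 150]
  ZebIII (AACGGTG, off=7): starts [13, 43, 107, 165] → cuts [20, 50, 114, 172]

Pooled cuts: [6, 20, 27, 37, 50, 56, 65, 75, 83, 96, 104, 114, 120, 129, 137, 144, 150, 172, 176, 190, 196]

Fragments:
  [0,6): 6 bp
  [6,20): 14 bp
  [20,27): 7 bp
  [27,37): 10 bp
  [37,50): 13 bp
  [50,56): 6 bp
  [56,65): 9 bp
  [65,75): 10 bp
  [75,83): 8 bp
  [83,96): 13 bp
  [96,104): 8 bp
  [104,114): 10 bp
  [114,120): 6 bp
  [120,129): 9 bp
  [129,137): 8 bp
  [137,144): 7 bp
  [144,150): 6 bp
  [150,172): 22 bp
  [172,176): 4 bp
  [176,190): 14 bp
  [190,196): 6 bp
  [196,197): 1 bp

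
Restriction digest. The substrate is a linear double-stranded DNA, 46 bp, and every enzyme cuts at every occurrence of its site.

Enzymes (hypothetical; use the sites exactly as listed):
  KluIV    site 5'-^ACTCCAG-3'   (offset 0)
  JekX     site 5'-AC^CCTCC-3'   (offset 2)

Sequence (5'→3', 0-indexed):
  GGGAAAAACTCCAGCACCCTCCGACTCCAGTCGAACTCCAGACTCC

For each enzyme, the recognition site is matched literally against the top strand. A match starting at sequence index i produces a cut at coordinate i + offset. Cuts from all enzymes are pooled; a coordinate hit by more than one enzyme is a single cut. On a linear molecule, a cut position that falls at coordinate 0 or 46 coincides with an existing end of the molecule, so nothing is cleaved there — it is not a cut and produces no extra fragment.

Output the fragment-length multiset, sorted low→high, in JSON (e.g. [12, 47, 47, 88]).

Per-enzyme occurrences:
  KluIV (ACTCCAG, off=0): starts [7, 23, 34] → cuts [7, 23, 34]
  JekX (ACCCTCC, off=2): starts [15] → cuts [17]

All cut coordinates (distinct, sorted): [7, 17, 23, 34]

Fragments:
  [0,7): 7 bp
  [7,17): 10 bp
  [17,23): 6 bp
  [23,34): 11 bp
  [34,46): 12 bp

[6,7,10,11,12]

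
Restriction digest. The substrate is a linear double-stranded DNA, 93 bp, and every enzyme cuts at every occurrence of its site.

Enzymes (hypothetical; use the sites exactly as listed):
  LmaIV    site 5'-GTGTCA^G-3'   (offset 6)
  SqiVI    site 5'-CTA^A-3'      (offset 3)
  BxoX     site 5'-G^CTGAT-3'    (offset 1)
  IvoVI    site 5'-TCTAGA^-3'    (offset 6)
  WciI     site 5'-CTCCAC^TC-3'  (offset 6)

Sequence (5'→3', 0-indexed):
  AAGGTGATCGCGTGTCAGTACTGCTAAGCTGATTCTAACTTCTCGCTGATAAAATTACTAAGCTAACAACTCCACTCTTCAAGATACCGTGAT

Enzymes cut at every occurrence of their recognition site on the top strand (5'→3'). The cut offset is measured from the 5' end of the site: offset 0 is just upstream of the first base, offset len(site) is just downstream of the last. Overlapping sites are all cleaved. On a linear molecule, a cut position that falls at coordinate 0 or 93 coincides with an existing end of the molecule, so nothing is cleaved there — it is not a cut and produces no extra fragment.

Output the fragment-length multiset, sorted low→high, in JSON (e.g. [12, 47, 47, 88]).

[2,5,8,9,9,10,15,17,18]

Scan for sites:
  LmaIV GTGTCAG/6: at [11] ⇒ [17]
  SqiVI CTAA/3: at [23, 34, 57, 62] ⇒ [26, 37, 60, 65]
  BxoX GCTGAT/1: at [27, 44] ⇒ [28, 45]
  IvoVI (TCTAGA, off=6): no sites
  WciI CTCCACTC/6: at [69] ⇒ [75]

All cut coordinates (distinct, sorted): [17, 26, 28, 37, 45, 60, 65, 75]

Fragments:
  [0,17): 17 bp
  [17,26): 9 bp
  [26,28): 2 bp
  [28,37): 9 bp
  [37,45): 8 bp
  [45,60): 15 bp
  [60,65): 5 bp
  [65,75): 10 bp
  [75,93): 18 bp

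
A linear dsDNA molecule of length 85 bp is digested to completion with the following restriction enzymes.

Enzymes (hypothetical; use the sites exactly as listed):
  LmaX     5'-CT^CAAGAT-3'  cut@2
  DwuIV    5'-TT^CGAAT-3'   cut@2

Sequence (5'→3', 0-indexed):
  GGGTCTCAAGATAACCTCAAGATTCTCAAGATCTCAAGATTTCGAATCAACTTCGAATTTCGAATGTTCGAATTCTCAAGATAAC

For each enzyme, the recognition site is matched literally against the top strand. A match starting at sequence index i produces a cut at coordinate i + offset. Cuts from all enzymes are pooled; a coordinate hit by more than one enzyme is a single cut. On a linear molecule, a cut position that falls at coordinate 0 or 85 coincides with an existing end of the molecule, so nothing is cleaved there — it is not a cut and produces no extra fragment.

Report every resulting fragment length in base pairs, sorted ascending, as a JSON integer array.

Scan for sites:
  LmaX CTCAAGAT/2: at [4, 15, 24, 32, 74] ⇒ [6, 17, 26, 34, 76]
  DwuIV TTCGAAT/2: at [40, 51, 58, 66] ⇒ [42, 53, 60, 68]

Pooled cuts: [6, 17, 26, 34, 42, 53, 60, 68, 76]

Fragments:
  [0,6): 6 bp
  [6,17): 11 bp
  [17,26): 9 bp
  [26,34): 8 bp
  [34,42): 8 bp
  [42,53): 11 bp
  [53,60): 7 bp
  [60,68): 8 bp
  [68,76): 8 bp
  [76,85): 9 bp

[6,7,8,8,8,8,9,9,11,11]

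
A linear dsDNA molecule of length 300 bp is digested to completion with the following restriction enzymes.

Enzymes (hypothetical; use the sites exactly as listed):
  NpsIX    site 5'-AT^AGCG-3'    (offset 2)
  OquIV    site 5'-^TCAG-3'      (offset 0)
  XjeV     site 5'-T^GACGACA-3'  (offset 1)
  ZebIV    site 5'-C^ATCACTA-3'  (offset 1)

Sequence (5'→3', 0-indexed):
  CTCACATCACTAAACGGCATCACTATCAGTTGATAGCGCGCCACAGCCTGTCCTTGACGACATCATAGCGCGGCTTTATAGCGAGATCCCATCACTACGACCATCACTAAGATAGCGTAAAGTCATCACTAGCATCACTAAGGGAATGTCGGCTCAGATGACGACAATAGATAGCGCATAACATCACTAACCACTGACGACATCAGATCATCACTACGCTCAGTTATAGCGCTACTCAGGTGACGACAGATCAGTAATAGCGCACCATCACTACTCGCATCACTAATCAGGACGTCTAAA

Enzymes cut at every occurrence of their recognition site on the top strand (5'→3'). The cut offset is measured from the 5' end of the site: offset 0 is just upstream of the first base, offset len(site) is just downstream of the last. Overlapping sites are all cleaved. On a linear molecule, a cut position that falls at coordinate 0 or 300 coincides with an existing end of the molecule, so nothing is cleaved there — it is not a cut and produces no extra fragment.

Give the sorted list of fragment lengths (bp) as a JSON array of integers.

[5,6,6,7,7,7,8,8,8,8,8,9,9,9,10,10,11,11,11,11,12,12,13,13,13,13,14,20,21]

Per-enzyme occurrences:
  NpsIX ATAGCG/2: at [32, 64, 77, 111, 170, 225, 256] ⇒ [34, 66, 79, 113, 172, 227, 258]
  OquIV TCAG/0: at [25, 153, 202, 219, 235, 250, 286] ⇒ [25, 153, 202, 219, 235, 250, 286]
  XjeV TGACGACA/1: at [54, 158, 194, 240] ⇒ [55, 159, 195, 241]
  ZebIV CATCACTA/1: at [4, 17, 89, 101, 123, 132, 181, 208, 265, 277] ⇒ [5, 18, 90, 102, 124, 133, 182, 209, 266, 278]

All cut coordinates (distinct, sorted): [5, 18, 25, 34, 55, 66, 79, 90, 102, 113, 124, 133, 153, 159, 172, 182, 195, 202, 209, 219, 227, 235, 241, 250, 258, 266, 278, 286]

Fragments:
  [0,5): 5 bp
  [5,18): 13 bp
  [18,25): 7 bp
  [25,34): 9 bp
  [34,55): 21 bp
  [55,66): 11 bp
  [66,79): 13 bp
  [79,90): 11 bp
  [90,102): 12 bp
  [102,113): 11 bp
  [113,124): 11 bp
  [124,133): 9 bp
  [133,153): 20 bp
  [153,159): 6 bp
  [159,172): 13 bp
  [172,182): 10 bp
  [182,195): 13 bp
  [195,202): 7 bp
  [202,209): 7 bp
  [209,219): 10 bp
  [219,227): 8 bp
  [227,235): 8 bp
  [235,241): 6 bp
  [241,250): 9 bp
  [250,258): 8 bp
  [258,266): 8 bp
  [266,278): 12 bp
  [278,286): 8 bp
  [286,300): 14 bp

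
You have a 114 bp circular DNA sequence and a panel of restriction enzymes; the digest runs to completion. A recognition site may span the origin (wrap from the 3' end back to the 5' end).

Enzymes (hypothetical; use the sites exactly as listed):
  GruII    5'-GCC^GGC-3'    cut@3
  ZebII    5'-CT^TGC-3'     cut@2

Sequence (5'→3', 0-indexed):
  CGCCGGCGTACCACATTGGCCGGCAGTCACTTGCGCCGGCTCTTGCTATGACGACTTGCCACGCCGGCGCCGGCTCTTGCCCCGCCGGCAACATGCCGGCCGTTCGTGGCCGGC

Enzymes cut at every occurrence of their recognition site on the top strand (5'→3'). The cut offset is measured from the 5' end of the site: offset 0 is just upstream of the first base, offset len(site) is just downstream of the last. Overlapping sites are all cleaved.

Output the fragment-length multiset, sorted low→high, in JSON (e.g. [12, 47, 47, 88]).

Scan for sites:
  GruII GCCGGC/3: at [1, 18, 34, 62, 68, 83, 94, 108] ⇒ [4, 21, 37, 65, 71, 86, 97, 111]
  ZebII CTTGC/2: at [29, 41, 54, 75] ⇒ [31, 43, 56, 77]

All cut coordinates (distinct, sorted): [4, 21, 31, 37, 43, 56, 65, 71, 77, 86, 97, 111]

Fragments:
  4→21: 17 bp
  21→31: 10 bp
  31→37: 6 bp
  37→43: 6 bp
  43→56: 13 bp
  56→65: 9 bp
  65→71: 6 bp
  71→77: 6 bp
  77→86: 9 bp
  86→97: 11 bp
  97→111: 14 bp
  111→4 (wrap): 114-111+4 = 7 bp

[6,6,6,6,7,9,9,10,11,13,14,17]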